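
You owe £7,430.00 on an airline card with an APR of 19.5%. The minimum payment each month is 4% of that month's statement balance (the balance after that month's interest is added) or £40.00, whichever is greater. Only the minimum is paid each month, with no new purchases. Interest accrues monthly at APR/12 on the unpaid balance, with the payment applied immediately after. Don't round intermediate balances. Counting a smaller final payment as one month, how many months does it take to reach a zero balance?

114 months

Monthly rate r = 19.5%/12 = 1.625% = 0.01625.
While 4% of the post-interest balance exceeds £40.00, each month B ← (B·(1+r))·(1 − 0.04), i.e. B shrinks by the factor (1+r)·0.96 = 0.9756.
This holds for months 1–82. Entering month 83 the balance is £980.11; 4% of the post-interest balance is now below £40.00, so the flat £40.00 minimum applies from here.
From month 83 a fixed £40.00 at rate r clears £980.11 in 32 more payments. Total: 82 + 32 = 114 months.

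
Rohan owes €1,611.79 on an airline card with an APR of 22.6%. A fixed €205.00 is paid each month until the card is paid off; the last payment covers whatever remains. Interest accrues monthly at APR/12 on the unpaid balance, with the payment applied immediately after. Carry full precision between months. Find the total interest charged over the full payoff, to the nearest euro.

€149

Monthly rate r = 22.6%/12 = 1.88333% = 0.0188333.
Payoff takes n = ⌈−ln(1 − rB₀/P)/ln(1+r)⌉ = ⌈8.589⌉ = 9 payments; the last is €121.23.
Total paid = 8·€205.00 + €121.23 = €1,761.23.
Total interest = total paid − principal = €1,761.23 − €1,611.79 = €149.44.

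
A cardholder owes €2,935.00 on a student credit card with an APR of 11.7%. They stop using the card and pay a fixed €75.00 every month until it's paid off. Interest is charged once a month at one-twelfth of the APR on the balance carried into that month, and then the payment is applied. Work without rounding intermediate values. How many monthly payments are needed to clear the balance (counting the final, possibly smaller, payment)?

Monthly rate r = 11.7%/12 = 0.975% = 0.00975.
Recurrence: B ← B·(1+r) − €75.00.
Month 1: interest €28.62; balance after payment €2,888.62.
Month 2: interest €28.16; balance after payment €2,841.78.
Closed form: n = −ln(1 − rB₀/P)/ln(1+r) = −ln(0.61845)/ln(1.00975) ≈ 49.526, so the balance reaches zero during payment 50.

50 payments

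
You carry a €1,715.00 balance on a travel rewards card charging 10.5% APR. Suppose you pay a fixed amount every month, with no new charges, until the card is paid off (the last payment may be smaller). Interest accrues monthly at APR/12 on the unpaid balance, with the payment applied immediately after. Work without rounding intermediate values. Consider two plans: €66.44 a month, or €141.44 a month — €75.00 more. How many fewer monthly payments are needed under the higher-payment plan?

Monthly rate r = 10.5%/12 = 0.875% = 0.00875.
At €66.44/mo: n = ⌈−ln(1 − rB₀/P)/ln(1+r)⌉ = 30 payments (last €25.68); total interest = total paid − €1,715.00 = €237.44.
At €141.44/mo: 13 payments (last €123.68); total interest €105.96.
Payments saved = 30 − 13 = 17.

17 fewer payments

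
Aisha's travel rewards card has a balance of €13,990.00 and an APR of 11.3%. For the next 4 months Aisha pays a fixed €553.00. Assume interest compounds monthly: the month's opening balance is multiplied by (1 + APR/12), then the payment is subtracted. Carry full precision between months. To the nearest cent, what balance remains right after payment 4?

Monthly rate r = 11.3%/12 = 0.941667% = 0.00941667.
Each month: B ← B·(1+r) − €553.00.
Month 1: interest €131.74; balance after payment €13,568.74.
Month 2: interest €127.77; balance after payment €13,143.51.
Month 3: interest €123.77; balance after payment €12,714.28.
Month 4: interest €119.73; balance after payment €12,281.01.

€12,281.01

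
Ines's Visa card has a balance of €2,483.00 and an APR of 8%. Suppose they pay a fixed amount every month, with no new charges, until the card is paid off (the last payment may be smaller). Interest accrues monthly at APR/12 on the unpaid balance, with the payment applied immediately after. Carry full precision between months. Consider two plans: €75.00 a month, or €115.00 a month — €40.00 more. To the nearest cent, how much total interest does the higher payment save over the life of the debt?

€124.89

Monthly rate r = 8%/12 = 0.666667% = 0.00666667.
At €75.00/mo: n = ⌈−ln(1 − rB₀/P)/ln(1+r)⌉ = 38 payments (last €39.85); total interest = total paid − €2,483.00 = €331.85.
At €115.00/mo: 24 payments (last €44.96); total interest €206.96.
Interest saved = €331.85 − €206.96 = €124.89.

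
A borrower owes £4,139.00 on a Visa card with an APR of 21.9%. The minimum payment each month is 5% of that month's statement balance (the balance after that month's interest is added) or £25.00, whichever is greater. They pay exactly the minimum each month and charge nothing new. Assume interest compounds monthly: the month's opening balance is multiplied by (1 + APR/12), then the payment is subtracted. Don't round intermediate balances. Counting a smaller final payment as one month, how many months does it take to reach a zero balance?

Monthly rate r = 21.9%/12 = 1.825% = 0.01825.
While 5% of the post-interest balance exceeds £25.00, each month B ← (B·(1+r))·(1 − 0.05), i.e. B shrinks by the factor (1+r)·0.95 = 0.96734.
This holds for months 1–65. Entering month 66 the balance is £478.04; 5% of the post-interest balance is now below £25.00, so the flat £25.00 minimum applies from here.
From month 66 a fixed £25.00 at rate r clears £478.04 in 24 more payments. Total: 65 + 24 = 89 months.

89 months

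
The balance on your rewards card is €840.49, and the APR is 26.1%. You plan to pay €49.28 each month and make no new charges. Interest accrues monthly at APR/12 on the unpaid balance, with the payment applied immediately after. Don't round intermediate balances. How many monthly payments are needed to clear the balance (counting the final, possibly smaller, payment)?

Monthly rate r = 26.1%/12 = 2.175% = 0.02175.
Recurrence: B ← B·(1+r) − €49.28.
Month 1: interest €18.28; balance after payment €809.49.
Month 2: interest €17.61; balance after payment €777.82.
Closed form: n = −ln(1 − rB₀/P)/ln(1+r) = −ln(0.62905)/ln(1.02175) ≈ 21.544, so the balance reaches zero during payment 22.

22 months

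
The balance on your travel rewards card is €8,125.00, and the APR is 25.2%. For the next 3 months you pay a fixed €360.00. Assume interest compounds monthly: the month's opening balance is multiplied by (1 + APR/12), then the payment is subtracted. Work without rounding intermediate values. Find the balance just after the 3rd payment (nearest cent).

Monthly rate r = 25.2%/12 = 2.1% = 0.021.
Each month: B ← B·(1+r) − €360.00.
Month 1: interest €170.62; balance after payment €7,935.62.
Month 2: interest €166.65; balance after payment €7,742.27.
Month 3: interest €162.59; balance after payment €7,544.86.

€7,544.86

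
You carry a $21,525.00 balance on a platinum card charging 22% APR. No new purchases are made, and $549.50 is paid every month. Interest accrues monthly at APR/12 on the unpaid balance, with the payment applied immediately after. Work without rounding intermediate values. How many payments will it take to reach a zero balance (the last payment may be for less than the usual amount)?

Monthly rate r = 22%/12 = 1.83333% = 0.0183333.
Recurrence: B ← B·(1+r) − $549.50.
Month 1: interest $394.62; balance after payment $21,370.12.
Month 2: interest $391.79; balance after payment $21,212.41.
Closed form: n = −ln(1 − rB₀/P)/ln(1+r) = −ln(0.28185)/ln(1.01833) ≈ 69.707, so the balance reaches zero during payment 70.

70 payments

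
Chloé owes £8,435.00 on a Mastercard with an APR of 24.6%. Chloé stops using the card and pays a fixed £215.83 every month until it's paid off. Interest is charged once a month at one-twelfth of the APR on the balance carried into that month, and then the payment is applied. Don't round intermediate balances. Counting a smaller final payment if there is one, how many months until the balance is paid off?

80 payments

Monthly rate r = 24.6%/12 = 2.05% = 0.0205.
Recurrence: B ← B·(1+r) − £215.83.
Month 1: interest £172.92; balance after payment £8,392.09.
Month 2: interest £172.04; balance after payment £8,348.30.
Closed form: n = −ln(1 − rB₀/P)/ln(1+r) = −ln(0.19883)/ln(1.0205) ≈ 79.601, so the balance reaches zero during payment 80.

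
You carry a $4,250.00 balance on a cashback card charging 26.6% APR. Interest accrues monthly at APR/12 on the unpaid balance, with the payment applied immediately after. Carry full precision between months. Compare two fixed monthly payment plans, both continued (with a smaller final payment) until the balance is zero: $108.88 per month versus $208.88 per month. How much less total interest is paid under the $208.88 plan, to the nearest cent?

$4,240.16

Monthly rate r = 26.6%/12 = 2.21667% = 0.0221667.
At $108.88/mo: n = ⌈−ln(1 − rB₀/P)/ln(1+r)⌉ = 92 payments (last $45.95); total interest = total paid − $4,250.00 = $5,704.03.
At $208.88/mo: 28 payments (last $74.11); total interest $1,463.87.
Interest saved = $5,704.03 − $1,463.87 = $4,240.16.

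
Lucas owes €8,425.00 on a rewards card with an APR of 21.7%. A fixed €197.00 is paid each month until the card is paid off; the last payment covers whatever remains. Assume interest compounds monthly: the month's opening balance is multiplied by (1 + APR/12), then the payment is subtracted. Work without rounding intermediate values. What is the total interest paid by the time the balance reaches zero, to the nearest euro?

€7,892

Monthly rate r = 21.7%/12 = 1.80833% = 0.0180833.
Payoff takes n = ⌈−ln(1 − rB₀/P)/ln(1+r)⌉ = ⌈82.826⌉ = 83 payments; the last is €163.05.
Total paid = 82·€197.00 + €163.05 = €16,317.05.
Total interest = total paid − principal = €16,317.05 − €8,425.00 = €7,892.05.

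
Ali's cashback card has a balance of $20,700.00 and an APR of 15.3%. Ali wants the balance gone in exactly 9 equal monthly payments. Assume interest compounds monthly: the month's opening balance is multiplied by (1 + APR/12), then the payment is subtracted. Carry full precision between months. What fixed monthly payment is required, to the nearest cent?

$2,449.10

Monthly rate r = 15.3%/12 = 1.275% = 0.01275.
Level-payment amortization: P = B₀·r / (1 − (1+r)^(−n)) = 20700.00·0.01275 / (1 − 1.01275^(−9)).
Denominator 1 − (1+r)^(−9) = 0.107764018.
P = 263.925 / 0.107764018 ≈ 2449.10.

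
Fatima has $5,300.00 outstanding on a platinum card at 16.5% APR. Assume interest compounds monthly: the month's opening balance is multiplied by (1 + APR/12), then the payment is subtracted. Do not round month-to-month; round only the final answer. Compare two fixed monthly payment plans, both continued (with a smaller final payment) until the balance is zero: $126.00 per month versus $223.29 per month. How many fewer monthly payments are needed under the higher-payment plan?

Monthly rate r = 16.5%/12 = 1.375% = 0.01375.
At $126.00/mo: n = ⌈−ln(1 − rB₀/P)/ln(1+r)⌉ = 64 payments (last $30.47); total interest = total paid − $5,300.00 = $2,668.47.
At $223.29/mo: 29 payments (last $207.69); total interest $1,159.81.
Payments saved = 64 − 29 = 35.

35 fewer payments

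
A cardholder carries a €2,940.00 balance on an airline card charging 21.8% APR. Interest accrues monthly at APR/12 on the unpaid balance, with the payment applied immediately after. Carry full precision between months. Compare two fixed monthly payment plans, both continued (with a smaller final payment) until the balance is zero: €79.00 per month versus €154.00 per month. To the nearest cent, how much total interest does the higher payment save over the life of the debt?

Monthly rate r = 21.8%/12 = 1.81667% = 0.0181667.
At €79.00/mo: n = ⌈−ln(1 − rB₀/P)/ln(1+r)⌉ = 63 payments (last €48.53); total interest = total paid − €2,940.00 = €2,006.53.
At €154.00/mo: 24 payments (last €101.39); total interest €703.39.
Interest saved = €2,006.53 − €703.39 = €1,303.14.

€1,303.14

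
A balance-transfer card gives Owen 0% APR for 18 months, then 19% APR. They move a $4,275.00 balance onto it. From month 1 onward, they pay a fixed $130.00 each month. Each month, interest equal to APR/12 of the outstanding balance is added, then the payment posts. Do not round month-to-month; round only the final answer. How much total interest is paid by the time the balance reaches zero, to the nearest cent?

Promo months 1–18 at r₀ = 0%/12 = 0; months 19+ at r₁ = 19%/12 = 0.0158333.
After month 18 (no interest yet): B = $4,275.00 − 18·$130.00 = $1,935.00.
Then at r₁ with $130.00/mo: n₂ = −ln(1 − r₁·B/P)/ln(1+r₁) ≈ 17.11 → 18 more payments.
Total paid = 35·$130.00 + $14.18 = $4,564.18; interest = $4,564.18 − $4,275.00 = $289.18.

$289.18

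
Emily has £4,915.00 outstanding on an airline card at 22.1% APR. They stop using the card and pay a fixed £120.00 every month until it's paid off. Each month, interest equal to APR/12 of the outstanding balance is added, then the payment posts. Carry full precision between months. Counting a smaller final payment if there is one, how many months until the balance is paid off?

77 months

Monthly rate r = 22.1%/12 = 1.84167% = 0.0184167.
Recurrence: B ← B·(1+r) − £120.00.
Month 1: interest £90.52; balance after payment £4,885.52.
Month 2: interest £89.97; balance after payment £4,855.49.
Closed form: n = −ln(1 − rB₀/P)/ln(1+r) = −ln(0.24568)/ln(1.01842) ≈ 76.919, so the balance reaches zero during payment 77.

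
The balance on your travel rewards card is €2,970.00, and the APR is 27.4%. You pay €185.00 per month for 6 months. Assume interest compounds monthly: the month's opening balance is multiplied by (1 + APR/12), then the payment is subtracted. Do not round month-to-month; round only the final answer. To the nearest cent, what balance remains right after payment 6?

€2,225.51

Monthly rate r = 27.4%/12 = 2.28333% = 0.0228333.
Each month: B ← B·(1+r) − €185.00.
Month 1: interest €67.81; balance after payment €2,852.82.
Month 2: interest €65.14; balance after payment €2,732.95.
Month 3: interest €62.40; balance after payment €2,610.36.
Month 4: interest €59.60; balance after payment €2,484.96.
Month 5: interest €56.74; balance after payment €2,356.70.
Month 6: interest €53.81; balance after payment €2,225.51.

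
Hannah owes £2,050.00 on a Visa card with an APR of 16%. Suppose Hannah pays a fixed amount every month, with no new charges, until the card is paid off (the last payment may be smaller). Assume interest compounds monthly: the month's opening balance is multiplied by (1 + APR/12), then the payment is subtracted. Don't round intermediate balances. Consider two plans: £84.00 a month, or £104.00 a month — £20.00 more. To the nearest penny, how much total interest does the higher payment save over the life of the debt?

£102.24

Monthly rate r = 16%/12 = 1.33333% = 0.0133333.
At £84.00/mo: n = ⌈−ln(1 − rB₀/P)/ln(1+r)⌉ = 30 payments (last £60.48); total interest = total paid − £2,050.00 = £446.48.
At £104.00/mo: 24 payments (last £2.24); total interest £344.24.
Interest saved = £446.48 − £344.24 = £102.24.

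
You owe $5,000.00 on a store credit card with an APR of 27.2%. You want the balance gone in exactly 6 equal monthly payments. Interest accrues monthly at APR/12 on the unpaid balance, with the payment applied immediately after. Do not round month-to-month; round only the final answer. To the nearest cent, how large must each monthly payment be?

$900.68

Monthly rate r = 27.2%/12 = 2.26667% = 0.0226667.
Level-payment amortization: P = B₀·r / (1 − (1+r)^(−n)) = 5000.00·0.0226667 / (1 − 1.02267^(−6)).
Denominator 1 − (1+r)^(−6) = 0.125831009.
P = 113.333 / 0.125831009 ≈ 900.68.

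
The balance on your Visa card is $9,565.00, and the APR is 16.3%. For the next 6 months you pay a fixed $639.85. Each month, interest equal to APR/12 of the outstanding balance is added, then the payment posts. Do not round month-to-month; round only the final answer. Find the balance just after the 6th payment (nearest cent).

$6,399.65

Monthly rate r = 16.3%/12 = 1.35833% = 0.0135833.
Each month: B ← B·(1+r) − $639.85.
Month 1: interest $129.92; balance after payment $9,055.07.
Month 2: interest $123.00; balance after payment $8,538.22.
Month 3: interest $115.98; balance after payment $8,014.35.
Month 4: interest $108.86; balance after payment $7,483.36.
Month 5: interest $101.65; balance after payment $6,945.16.
Month 6: interest $94.34; balance after payment $6,399.65.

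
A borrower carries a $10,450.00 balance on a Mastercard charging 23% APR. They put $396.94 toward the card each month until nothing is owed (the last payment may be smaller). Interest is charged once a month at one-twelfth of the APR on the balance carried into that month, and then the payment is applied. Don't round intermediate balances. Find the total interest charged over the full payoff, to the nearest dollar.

Monthly rate r = 23%/12 = 1.91667% = 0.0191667.
Payoff takes n = ⌈−ln(1 − rB₀/P)/ln(1+r)⌉ = ⌈36.995⌉ = 37 payments; the last is $395.12.
Total paid = 36·$396.94 + $395.12 = $14,684.96.
Total interest = total paid − principal = $14,684.96 − $10,450.00 = $4,234.96.

$4,235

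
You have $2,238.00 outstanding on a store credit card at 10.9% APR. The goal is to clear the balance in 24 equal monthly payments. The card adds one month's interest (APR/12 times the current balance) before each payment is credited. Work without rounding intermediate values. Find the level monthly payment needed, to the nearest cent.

$104.20

Monthly rate r = 10.9%/12 = 0.908333% = 0.00908333.
Level-payment amortization: P = B₀·r / (1 − (1+r)^(−n)) = 2238.00·0.00908333 / (1 − 1.00908^(−24)).
Denominator 1 − (1+r)^(−24) = 0.195082806.
P = 20.3285 / 0.195082806 ≈ 104.20.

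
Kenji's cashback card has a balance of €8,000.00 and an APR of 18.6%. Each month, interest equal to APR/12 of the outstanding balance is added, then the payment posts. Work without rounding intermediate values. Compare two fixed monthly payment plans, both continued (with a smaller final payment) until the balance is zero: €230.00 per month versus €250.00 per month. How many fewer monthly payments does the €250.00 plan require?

6 fewer payments

Monthly rate r = 18.6%/12 = 1.55% = 0.0155.
At €230.00/mo: n = ⌈−ln(1 − rB₀/P)/ln(1+r)⌉ = 51 payments (last €83.93); total interest = total paid − €8,000.00 = €3,583.93.
At €250.00/mo: 45 payments (last €137.18); total interest €3,137.18.
Payments saved = 51 − 45 = 6.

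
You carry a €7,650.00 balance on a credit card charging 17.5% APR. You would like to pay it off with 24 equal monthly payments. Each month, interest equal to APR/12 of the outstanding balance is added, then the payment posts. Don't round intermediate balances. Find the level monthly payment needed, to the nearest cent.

€380.07

Monthly rate r = 17.5%/12 = 1.45833% = 0.0145833.
Level-payment amortization: P = B₀·r / (1 − (1+r)^(−n)) = 7650.00·0.0145833 / (1 − 1.01458^(−24)).
Denominator 1 − (1+r)^(−24) = 0.29352853.
P = 111.562 / 0.29352853 ≈ 380.07.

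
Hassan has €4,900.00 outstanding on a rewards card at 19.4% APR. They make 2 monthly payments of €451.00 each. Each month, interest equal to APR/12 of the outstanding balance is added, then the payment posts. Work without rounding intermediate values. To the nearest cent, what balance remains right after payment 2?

€4,150.42

Monthly rate r = 19.4%/12 = 1.61667% = 0.0161667.
Each month: B ← B·(1+r) − €451.00.
Month 1: interest €79.22; balance after payment €4,528.22.
Month 2: interest €73.21; balance after payment €4,150.42.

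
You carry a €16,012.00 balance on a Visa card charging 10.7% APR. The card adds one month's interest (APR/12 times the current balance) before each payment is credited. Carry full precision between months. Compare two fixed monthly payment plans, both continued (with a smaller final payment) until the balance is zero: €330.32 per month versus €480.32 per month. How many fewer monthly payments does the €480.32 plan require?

24 fewer payments

Monthly rate r = 10.7%/12 = 0.891667% = 0.00891667.
At €330.32/mo: n = ⌈−ln(1 − rB₀/P)/ln(1+r)⌉ = 64 payments (last €252.39); total interest = total paid − €16,012.00 = €5,050.55.
At €480.32/mo: 40 payments (last €354.33); total interest €3,074.81.
Payments saved = 64 − 40 = 24.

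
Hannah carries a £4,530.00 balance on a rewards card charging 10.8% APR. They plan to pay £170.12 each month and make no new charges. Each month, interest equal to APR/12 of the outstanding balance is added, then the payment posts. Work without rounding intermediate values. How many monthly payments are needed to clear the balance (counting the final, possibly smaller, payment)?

Monthly rate r = 10.8%/12 = 0.9% = 0.009.
Recurrence: B ← B·(1+r) − £170.12.
Month 1: interest £40.77; balance after payment £4,400.65.
Month 2: interest £39.61; balance after payment £4,270.14.
Closed form: n = −ln(1 − rB₀/P)/ln(1+r) = −ln(0.76035)/ln(1.009) ≈ 30.579, so the balance reaches zero during payment 31.

31 months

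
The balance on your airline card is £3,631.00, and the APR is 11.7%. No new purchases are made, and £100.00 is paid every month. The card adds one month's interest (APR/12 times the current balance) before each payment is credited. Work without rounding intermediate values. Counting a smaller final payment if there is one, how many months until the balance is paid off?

46 payments

Monthly rate r = 11.7%/12 = 0.975% = 0.00975.
Recurrence: B ← B·(1+r) − £100.00.
Month 1: interest £35.40; balance after payment £3,566.40.
Month 2: interest £34.77; balance after payment £3,501.17.
Closed form: n = −ln(1 − rB₀/P)/ln(1+r) = −ln(0.64598)/ln(1.00975) ≈ 45.038, so the balance reaches zero during payment 46.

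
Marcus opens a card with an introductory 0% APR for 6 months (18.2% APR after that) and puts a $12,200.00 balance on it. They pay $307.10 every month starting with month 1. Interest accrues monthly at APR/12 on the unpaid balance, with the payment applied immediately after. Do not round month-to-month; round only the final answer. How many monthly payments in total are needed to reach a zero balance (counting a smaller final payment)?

54 months

Promo months 1–6 at r₀ = 0%/12 = 0; months 7+ at r₁ = 18.2%/12 = 0.0151667.
After month 6 (no interest yet): B = $12,200.00 − 6·$307.10 = $10,357.40.
Then at r₁ with $307.10/mo: n₂ = −ln(1 − r₁·B/P)/ln(1+r₁) ≈ 47.60 → 48 more payments.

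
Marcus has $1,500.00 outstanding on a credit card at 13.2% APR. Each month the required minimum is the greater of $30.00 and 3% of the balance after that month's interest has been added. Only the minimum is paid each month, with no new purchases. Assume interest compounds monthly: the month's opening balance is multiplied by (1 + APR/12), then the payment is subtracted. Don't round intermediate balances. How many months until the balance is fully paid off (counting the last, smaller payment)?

63 months

Monthly rate r = 13.2%/12 = 1.1% = 0.011.
While 3% of the post-interest balance exceeds $30.00, each month B ← (B·(1+r))·(1 − 0.03), i.e. B shrinks by the factor (1+r)·0.97 = 0.98067.
This holds for months 1–22. Entering month 23 the balance is $976.33; 3% of the post-interest balance is now below $30.00, so the flat $30.00 minimum applies from here.
From month 23 a fixed $30.00 at rate r clears $976.33 in 41 more payments. Total: 22 + 41 = 63 months.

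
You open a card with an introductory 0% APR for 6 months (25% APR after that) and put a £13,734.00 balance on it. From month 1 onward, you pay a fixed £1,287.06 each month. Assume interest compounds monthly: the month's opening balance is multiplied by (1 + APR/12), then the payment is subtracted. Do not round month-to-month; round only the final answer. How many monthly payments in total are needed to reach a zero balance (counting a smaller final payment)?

Promo months 1–6 at r₀ = 0%/12 = 0; months 7+ at r₁ = 25%/12 = 0.0208333.
After month 6 (no interest yet): B = £13,734.00 − 6·£1,287.06 = £6,011.64.
Then at r₁ with £1,287.06/mo: n₂ = −ln(1 − r₁·B/P)/ln(1+r₁) ≈ 4.97 → 5 more payments.

11 months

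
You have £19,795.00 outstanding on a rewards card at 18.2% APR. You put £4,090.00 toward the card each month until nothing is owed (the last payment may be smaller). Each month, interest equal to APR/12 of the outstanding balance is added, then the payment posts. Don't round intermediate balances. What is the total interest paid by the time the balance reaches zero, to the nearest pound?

£922

Monthly rate r = 18.2%/12 = 1.51667% = 0.0151667.
Payoff takes n = ⌈−ln(1 − rB₀/P)/ln(1+r)⌉ = ⌈5.065⌉ = 6 payments; the last is £266.54.
Total paid = 5·£4,090.00 + £266.54 = £20,716.54.
Total interest = total paid − principal = £20,716.54 − £19,795.00 = £921.54.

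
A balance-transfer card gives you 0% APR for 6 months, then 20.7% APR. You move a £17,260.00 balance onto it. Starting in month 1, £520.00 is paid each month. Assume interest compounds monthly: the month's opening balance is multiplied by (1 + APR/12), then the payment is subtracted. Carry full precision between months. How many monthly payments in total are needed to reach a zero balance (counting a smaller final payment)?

Promo months 1–6 at r₀ = 0%/12 = 0; months 7+ at r₁ = 20.7%/12 = 0.01725.
After month 6 (no interest yet): B = £17,260.00 − 6·£520.00 = £14,140.00.
Then at r₁ with £520.00/mo: n₂ = −ln(1 − r₁·B/P)/ln(1+r₁) ≈ 37.02 → 38 more payments.

44 payments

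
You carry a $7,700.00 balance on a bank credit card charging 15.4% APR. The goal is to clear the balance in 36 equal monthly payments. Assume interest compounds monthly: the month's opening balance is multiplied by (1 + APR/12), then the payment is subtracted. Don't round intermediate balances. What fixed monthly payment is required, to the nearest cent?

Monthly rate r = 15.4%/12 = 1.28333% = 0.0128333.
Level-payment amortization: P = B₀·r / (1 − (1+r)^(−n)) = 7700.00·0.0128333 / (1 − 1.01283^(−36)).
Denominator 1 − (1+r)^(−36) = 0.368123061.
P = 98.8167 / 0.368123061 ≈ 268.43.

$268.43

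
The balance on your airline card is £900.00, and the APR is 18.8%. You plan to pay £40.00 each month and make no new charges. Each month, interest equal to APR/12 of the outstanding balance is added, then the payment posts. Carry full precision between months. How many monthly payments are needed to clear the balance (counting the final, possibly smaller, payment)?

28 payments

Monthly rate r = 18.8%/12 = 1.56667% = 0.0156667.
Recurrence: B ← B·(1+r) − £40.00.
Month 1: interest £14.10; balance after payment £874.10.
Month 2: interest £13.69; balance after payment £847.79.
Closed form: n = −ln(1 − rB₀/P)/ln(1+r) = −ln(0.6475)/ln(1.01567) ≈ 27.960, so the balance reaches zero during payment 28.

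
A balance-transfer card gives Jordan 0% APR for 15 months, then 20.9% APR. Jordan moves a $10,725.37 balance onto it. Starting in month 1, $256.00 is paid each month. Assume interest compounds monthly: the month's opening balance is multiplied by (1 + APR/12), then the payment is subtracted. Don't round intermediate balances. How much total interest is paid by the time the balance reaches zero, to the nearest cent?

Promo months 1–15 at r₀ = 0%/12 = 0; months 16+ at r₁ = 20.9%/12 = 0.0174167.
After month 15 (no interest yet): B = $10,725.37 − 15·$256.00 = $6,885.37.
Then at r₁ with $256.00/mo: n₂ = −ln(1 − r₁·B/P)/ln(1+r₁) ≈ 36.60 → 37 more payments.
Total paid = 51·$256.00 + $153.74 = $13,209.74; interest = $13,209.74 − $10,725.37 = $2,484.37.

$2,484.37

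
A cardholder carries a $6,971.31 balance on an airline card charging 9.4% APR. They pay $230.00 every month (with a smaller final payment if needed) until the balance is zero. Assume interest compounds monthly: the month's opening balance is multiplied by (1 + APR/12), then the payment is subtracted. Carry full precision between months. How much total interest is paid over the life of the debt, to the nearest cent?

$1,018.75

Monthly rate r = 9.4%/12 = 0.783333% = 0.00783333.
Payoff takes n = ⌈−ln(1 − rB₀/P)/ln(1+r)⌉ = ⌈34.739⌉ = 35 payments; the last is $170.06.
Total paid = 34·$230.00 + $170.06 = $7,990.06.
Total interest = total paid − principal = $7,990.06 − $6,971.31 = $1,018.75.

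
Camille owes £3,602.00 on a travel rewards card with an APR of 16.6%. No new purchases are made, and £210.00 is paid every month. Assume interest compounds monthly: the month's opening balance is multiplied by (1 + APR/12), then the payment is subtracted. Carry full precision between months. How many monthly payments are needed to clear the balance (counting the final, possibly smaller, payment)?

20 payments

Monthly rate r = 16.6%/12 = 1.38333% = 0.0138333.
Recurrence: B ← B·(1+r) − £210.00.
Month 1: interest £49.83; balance after payment £3,441.83.
Month 2: interest £47.61; balance after payment £3,279.44.
Closed form: n = −ln(1 − rB₀/P)/ln(1+r) = −ln(0.76273)/ln(1.01383) ≈ 19.715, so the balance reaches zero during payment 20.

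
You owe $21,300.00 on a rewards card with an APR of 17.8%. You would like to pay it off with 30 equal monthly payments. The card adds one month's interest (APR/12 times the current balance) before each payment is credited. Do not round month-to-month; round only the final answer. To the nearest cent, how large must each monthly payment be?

$884.82

Monthly rate r = 17.8%/12 = 1.48333% = 0.0148333.
Level-payment amortization: P = B₀·r / (1 − (1+r)^(−n)) = 21300.00·0.0148333 / (1 − 1.01483^(−30)).
Denominator 1 − (1+r)^(−30) = 0.357077996.
P = 315.95 / 0.357077996 ≈ 884.82.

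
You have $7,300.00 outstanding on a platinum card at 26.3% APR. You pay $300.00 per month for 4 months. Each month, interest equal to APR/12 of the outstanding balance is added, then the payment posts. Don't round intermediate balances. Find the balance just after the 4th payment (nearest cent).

$6,721.29

Monthly rate r = 26.3%/12 = 2.19167% = 0.0219167.
Each month: B ← B·(1+r) − $300.00.
Month 1: interest $159.99; balance after payment $7,159.99.
Month 2: interest $156.92; balance after payment $7,016.91.
Month 3: interest $153.79; balance after payment $6,870.70.
Month 4: interest $150.58; balance after payment $6,721.29.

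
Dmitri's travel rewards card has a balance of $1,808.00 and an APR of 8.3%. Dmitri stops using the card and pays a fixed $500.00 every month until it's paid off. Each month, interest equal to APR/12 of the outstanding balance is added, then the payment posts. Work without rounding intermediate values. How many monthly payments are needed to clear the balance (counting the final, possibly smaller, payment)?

4 payments

Monthly rate r = 8.3%/12 = 0.691667% = 0.00691667.
Recurrence: B ← B·(1+r) − $500.00.
Month 1: interest $12.51; balance after payment $1,320.51.
Month 2: interest $9.13; balance after payment $829.64.
Month 3: interest $5.74; balance after payment $335.38.
Month 4: interest $2.32; balance after payment $0.00.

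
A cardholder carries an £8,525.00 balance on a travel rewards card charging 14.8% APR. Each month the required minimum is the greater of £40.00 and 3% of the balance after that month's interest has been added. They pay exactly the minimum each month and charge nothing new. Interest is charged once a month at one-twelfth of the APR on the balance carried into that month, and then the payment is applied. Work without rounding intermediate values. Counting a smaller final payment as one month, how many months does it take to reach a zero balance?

Monthly rate r = 14.8%/12 = 1.23333% = 0.0123333.
While 3% of the post-interest balance exceeds £40.00, each month B ← (B·(1+r))·(1 − 0.03), i.e. B shrinks by the factor (1+r)·0.97 = 0.98196.
This holds for months 1–103. Entering month 104 the balance is £1,307.70; 3% of the post-interest balance is now below £40.00, so the flat £40.00 minimum applies from here.
From month 104 a fixed £40.00 at rate r clears £1,307.70 in 43 more payments. Total: 103 + 43 = 146 months.

146 months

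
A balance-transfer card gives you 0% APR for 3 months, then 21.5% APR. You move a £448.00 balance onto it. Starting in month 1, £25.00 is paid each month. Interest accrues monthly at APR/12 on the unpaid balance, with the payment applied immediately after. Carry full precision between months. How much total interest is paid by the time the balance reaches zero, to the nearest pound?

Promo months 1–3 at r₀ = 0%/12 = 0; months 4+ at r₁ = 21.5%/12 = 0.0179167.
After month 3 (no interest yet): B = £448.00 − 3·£25.00 = £373.00.
Then at r₁ with £25.00/mo: n₂ = −ln(1 − r₁·B/P)/ln(1+r₁) ≈ 17.52 → 18 more payments.
Total paid = 20·£25.00 + £12.94 = £512.94; interest = £512.94 − £448.00 = £64.94.

£65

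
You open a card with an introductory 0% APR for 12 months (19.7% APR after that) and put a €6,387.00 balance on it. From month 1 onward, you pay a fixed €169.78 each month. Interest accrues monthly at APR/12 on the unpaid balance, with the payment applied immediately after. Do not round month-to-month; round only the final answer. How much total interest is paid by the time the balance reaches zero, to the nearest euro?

Promo months 1–12 at r₀ = 0%/12 = 0; months 13+ at r₁ = 19.7%/12 = 0.0164167.
After month 12 (no interest yet): B = €6,387.00 − 12·€169.78 = €4,349.64.
Then at r₁ with €169.78/mo: n₂ = −ln(1 − r₁·B/P)/ln(1+r₁) ≈ 33.51 → 34 more payments.
Total paid = 45·€169.78 + €87.74 = €7,727.84; interest = €7,727.84 − €6,387.00 = €1,340.84.

€1,341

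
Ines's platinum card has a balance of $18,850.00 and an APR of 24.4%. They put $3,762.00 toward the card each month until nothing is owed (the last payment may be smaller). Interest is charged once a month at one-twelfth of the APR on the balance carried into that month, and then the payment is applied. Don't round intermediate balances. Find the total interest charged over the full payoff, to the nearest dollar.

Monthly rate r = 24.4%/12 = 2.03333% = 0.0203333.
Payoff takes n = ⌈−ln(1 − rB₀/P)/ln(1+r)⌉ = ⌈5.338⌉ = 6 payments; the last is $1,280.82.
Total paid = 5·$3,762.00 + $1,280.82 = $20,090.82.
Total interest = total paid − principal = $20,090.82 − $18,850.00 = $1,240.82.

$1,241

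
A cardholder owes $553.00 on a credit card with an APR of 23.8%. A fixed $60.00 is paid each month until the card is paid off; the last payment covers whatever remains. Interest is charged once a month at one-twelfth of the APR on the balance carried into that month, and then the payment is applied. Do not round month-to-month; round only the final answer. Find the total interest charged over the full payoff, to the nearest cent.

Monthly rate r = 23.8%/12 = 1.98333% = 0.0198333.
Payoff takes n = ⌈−ln(1 − rB₀/P)/ln(1+r)⌉ = ⌈10.279⌉ = 11 payments; the last is $16.85.
Total paid = 10·$60.00 + $16.85 = $616.85.
Total interest = total paid − principal = $616.85 − $553.00 = $63.85.

$63.85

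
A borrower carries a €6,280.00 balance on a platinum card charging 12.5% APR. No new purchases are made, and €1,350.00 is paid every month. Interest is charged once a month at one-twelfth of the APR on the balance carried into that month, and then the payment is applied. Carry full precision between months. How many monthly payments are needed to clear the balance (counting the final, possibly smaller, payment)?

Monthly rate r = 12.5%/12 = 1.04167% = 0.0104167.
Recurrence: B ← B·(1+r) − €1,350.00.
Month 1: interest €65.42; balance after payment €4,995.42.
Month 2: interest €52.04; balance after payment €3,697.45.
Month 3: interest €38.52; balance after payment €2,385.97.
Month 4: interest €24.85; balance after payment €1,060.82.
Month 5: interest €11.05; balance after payment €0.00.

5 months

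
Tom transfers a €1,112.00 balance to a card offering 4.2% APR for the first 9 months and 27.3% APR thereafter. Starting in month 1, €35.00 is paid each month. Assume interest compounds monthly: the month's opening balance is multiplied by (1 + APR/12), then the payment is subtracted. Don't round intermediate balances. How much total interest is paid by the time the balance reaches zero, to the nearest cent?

Promo months 1–9 at r₀ = 4.2%/12 = 0.0035; months 10+ at r₁ = 27.3%/12 = 0.02275.
After month 9: iterate B ← B·(1+r₀) − €35.00 for 9 months → €828.08.
Then at r₁ with €35.00/mo: n₂ = −ln(1 − r₁·B/P)/ln(1+r₁) ≈ 34.35 → 35 more payments.
Total paid = 43·€35.00 + €12.38 = €1,517.38; interest = €1,517.38 − €1,112.00 = €405.38.

€405.38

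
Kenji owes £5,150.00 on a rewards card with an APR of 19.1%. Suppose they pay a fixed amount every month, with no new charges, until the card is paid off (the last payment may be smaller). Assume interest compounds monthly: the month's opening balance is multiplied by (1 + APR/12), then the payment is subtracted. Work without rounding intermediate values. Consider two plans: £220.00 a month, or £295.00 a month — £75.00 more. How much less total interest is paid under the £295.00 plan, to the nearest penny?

Monthly rate r = 19.1%/12 = 1.59167% = 0.0159167.
At £220.00/mo: n = ⌈−ln(1 − rB₀/P)/ln(1+r)⌉ = 30 payments (last £114.87); total interest = total paid − £5,150.00 = £1,344.87.
At £295.00/mo: 21 payments (last £182.13); total interest £932.13.
Interest saved = £1,344.87 − £932.13 = £412.74.

£412.74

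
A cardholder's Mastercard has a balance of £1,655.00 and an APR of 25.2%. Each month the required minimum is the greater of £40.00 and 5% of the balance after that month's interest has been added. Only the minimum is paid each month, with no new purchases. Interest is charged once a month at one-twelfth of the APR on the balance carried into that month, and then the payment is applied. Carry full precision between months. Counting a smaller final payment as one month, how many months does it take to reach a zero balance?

Monthly rate r = 25.2%/12 = 2.1% = 0.021.
While 5% of the post-interest balance exceeds £40.00, each month B ← (B·(1+r))·(1 − 0.05), i.e. B shrinks by the factor (1+r)·0.95 = 0.96995.
This holds for months 1–25. Entering month 26 the balance is £771.85; 5% of the post-interest balance is now below £40.00, so the flat £40.00 minimum applies from here.
From month 26 a fixed £40.00 at rate r clears £771.85 in 26 more payments. Total: 25 + 26 = 51 months.

51 months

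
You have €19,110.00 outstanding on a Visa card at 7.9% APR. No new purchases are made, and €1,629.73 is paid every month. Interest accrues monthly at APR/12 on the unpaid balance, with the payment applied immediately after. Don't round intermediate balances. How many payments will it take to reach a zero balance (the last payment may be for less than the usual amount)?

13 payments

Monthly rate r = 7.9%/12 = 0.658333% = 0.00658333.
Recurrence: B ← B·(1+r) − €1,629.73.
Month 1: interest €125.81; balance after payment €17,606.08.
Month 2: interest €115.91; balance after payment €16,092.25.
Closed form: n = −ln(1 − rB₀/P)/ln(1+r) = −ln(0.9228)/ln(1.00658) ≈ 12.243, so the balance reaches zero during payment 13.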